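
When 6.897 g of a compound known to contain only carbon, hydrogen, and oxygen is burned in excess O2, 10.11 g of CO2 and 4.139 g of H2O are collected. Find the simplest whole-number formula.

CH2O

mol C = 10.11 / 44.01 = 0.2297; mass C = 0.2297 × 12.01 = 2.759 g
mol H = 2 × (4.139 / 18.02) = 0.4594; mass H = 0.4594 × 1.008 = 0.4631 g
mass O = 6.897 − (3.222) = 3.675 g → mol O = 0.2297
Ratios (÷ 0.2297): C 1.000, H 2.000, O 1.000
≈ 1:2:1 → CH2O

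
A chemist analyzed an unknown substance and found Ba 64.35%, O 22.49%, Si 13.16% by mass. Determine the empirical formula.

Assume 100 g: 64.35 g Ba, 22.49 g O, 13.16 g Si.
Ba: 64.35 g ÷ 137.33 g/mol = 0.4686 mol
O: 22.49 g ÷ 16.00 g/mol = 1.406 mol
Si: 13.16 g ÷ 28.09 g/mol = 0.4685 mol
Smallest is Si at 0.4685 mol; normalising gives Ba 1.000, O 3.000, Si 1.000
→ BaO3Si

BaO3Si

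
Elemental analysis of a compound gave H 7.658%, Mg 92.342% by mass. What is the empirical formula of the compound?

Assume 100 g: 7.658 g H, 92.342 g Mg.
H: 7.658 g ÷ 1.008 g/mol = 7.597 mol
Mg: 92.342 g ÷ 24.31 g/mol = 3.799 mol
Divide by the smallest (3.799 mol Mg): H 2.000, Mg 1.000
Ratio ≈ 2:1, so the empirical formula is H2Mg

H2Mg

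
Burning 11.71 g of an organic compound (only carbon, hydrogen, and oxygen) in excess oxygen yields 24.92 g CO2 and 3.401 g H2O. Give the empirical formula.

mol C = 24.92 / 44.01 = 0.5662; mass C = 0.5662 × 12.01 = 6.800 g
mol H = 2 × (3.401 / 18.02) = 0.3775; mass H = 0.3775 × 1.008 = 0.3805 g
mass O = 11.71 − (7.181) = 4.529 g → mol O = 0.2831
Ratios (÷ 0.2831): C 2.000, H 1.334, O 1.000
Scaling by 3: C 6.00, H 4.00, O 3.00 → C6H4O3

C6H4O3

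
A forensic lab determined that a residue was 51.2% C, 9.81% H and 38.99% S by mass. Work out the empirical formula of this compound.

C7H16S2

Assume 100 g: 51.2 g C, 9.81 g H, 38.99 g S.
Moles — C: 51.2 / 12.01 = 4.263 mol; H: 9.81 / 1.008 = 9.732 mol; S: 38.99 / 32.07 = 1.216 mol
Divide by the smallest (1.216 mol S): C 3.506, H 8.005, S 1.000
Scaling by 2: C 7.01, H 16.01, S 2.00 → C7H16S2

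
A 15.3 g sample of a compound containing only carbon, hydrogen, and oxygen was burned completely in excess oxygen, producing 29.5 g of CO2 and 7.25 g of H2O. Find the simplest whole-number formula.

mol C = 29.5 / 44.01 = 0.6703; mass C = 0.6703 × 12.01 = 8.050 g
mol H = 2 × (7.25 / 18.02) = 0.8047; mass H = 0.8047 × 1.008 = 0.8111 g
mass O = 15.3 − (8.861) = 6.439 g → mol O = 0.4024
Divide by the smallest (0.4024 mol O): C 1.666, H 2.000, O 1.000
Multiply by 3: C 5.00, H 6.00, O 3.00 → C5H6O3

C5H6O3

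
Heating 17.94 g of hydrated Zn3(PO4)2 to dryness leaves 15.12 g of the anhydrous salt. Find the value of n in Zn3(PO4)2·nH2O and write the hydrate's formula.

Zn3(PO4)2·4H2O

Mass of water lost = 17.94 − 15.12 = 2.82 g → 2.82 / 18.02 = 0.1565 mol H2O
Molar mass of Zn3(PO4)2 = 386.08 g/mol → mol Zn3(PO4)2 = 15.12 / 386.08 = 0.03916
n = 0.1565 / 0.03916 = 4.00 ≈ 4 → Zn3(PO4)2·4H2O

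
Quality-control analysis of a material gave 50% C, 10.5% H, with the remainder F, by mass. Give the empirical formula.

Assume 100 g: 50 g C, 10.5 g H, 39.5 g F.
C: 50 g ÷ 12.01 g/mol = 4.163 mol
H: 10.5 g ÷ 1.008 g/mol = 10.42 mol
F: 39.5 g ÷ 19.00 g/mol = 2.079 mol
Smallest is F at 2.079 mol; normalising gives C 2.003, H 5.011, F 1.000
→ C2H5F

C2H5F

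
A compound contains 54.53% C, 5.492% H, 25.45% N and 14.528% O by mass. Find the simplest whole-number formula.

C5H6N2O

Assume 100 g: 54.53 g C, 5.492 g H, 25.45 g N, 14.528 g O.
C: 54.53 g ÷ 12.01 g/mol = 4.54 mol
H: 5.492 g ÷ 1.008 g/mol = 5.448 mol
N: 25.45 g ÷ 14.01 g/mol = 1.817 mol
O: 14.528 g ÷ 16.00 g/mol = 0.908 mol
Ratios (÷ 0.908): C 5.000, H 6.000, N 2.001, O 1.000
→ C5H6N2O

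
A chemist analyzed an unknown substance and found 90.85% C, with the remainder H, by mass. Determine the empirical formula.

Assume 100 g: 90.85 g C, 9.15 g H.
Moles — C: 90.85 / 12.01 = 7.565 mol; H: 9.15 / 1.008 = 9.077 mol
Smallest is C at 7.565 mol; normalising gives C 1.000, H 1.200
Scaling by 5: C 5.00, H 6.00 → C5H6

C5H6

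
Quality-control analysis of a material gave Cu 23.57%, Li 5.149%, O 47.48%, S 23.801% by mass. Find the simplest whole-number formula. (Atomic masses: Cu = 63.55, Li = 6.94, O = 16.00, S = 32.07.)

CuLi2O8S2

Assume 100 g: 23.57 g Cu, 5.149 g Li, 47.48 g O, 23.801 g S.
Cu: 23.57 g ÷ 63.55 g/mol = 0.3709 mol
Li: 5.149 g ÷ 6.94 g/mol = 0.7419 mol
O: 47.48 g ÷ 16.00 g/mol = 2.967 mol
S: 23.801 g ÷ 32.07 g/mol = 0.7422 mol
Divide by the smallest (0.3709 mol Cu): Cu 1.000, Li 2.000, O 8.001, S 2.001
Ratio ≈ 1:2:8:2, so the empirical formula is CuLi2O8S2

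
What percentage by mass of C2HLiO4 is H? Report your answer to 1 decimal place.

Molar mass = 2(12.01) + 1(1.008) + 1(6.94) + 4(16.00) = 95.968 g/mol
Mass of H per mole = 1 × 1.008 = 1.008 g
% H = 1.008 / 95.968 × 100 = 1.1%

1.1%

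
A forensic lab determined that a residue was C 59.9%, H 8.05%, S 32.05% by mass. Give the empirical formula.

C5H8S

Assume 100 g: 59.9 g C, 8.05 g H, 32.05 g S.
n(C) = 59.9/12.01 = 4.988, n(H) = 8.05/1.008 = 7.986, n(S) = 32.05/32.07 = 0.9994
Smallest is S at 0.9994 mol; normalising gives C 4.991, H 7.991, S 1.000
≈ 5:8:1 → C5H8S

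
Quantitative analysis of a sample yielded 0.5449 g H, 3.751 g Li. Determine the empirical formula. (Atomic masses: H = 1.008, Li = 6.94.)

Moles — H: 0.5449 / 1.008 = 0.5406 mol; Li: 3.751 / 6.94 = 0.5405 mol
Divide by the smallest (0.5405 mol Li): H 1.000, Li 1.000
→ HLi

HLi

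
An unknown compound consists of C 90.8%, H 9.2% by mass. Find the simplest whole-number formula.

Assume 100 g: 90.8 g C, 9.2 g H.
Moles — C: 90.8 / 12.01 = 7.56 mol; H: 9.2 / 1.008 = 9.127 mol
Smallest is C at 7.56 mol; normalising gives C 1.000, H 1.207
Scaling by 5: C 5.00, H 6.04 → C5H6

C5H6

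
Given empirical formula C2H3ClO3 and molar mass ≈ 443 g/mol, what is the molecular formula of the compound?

Empirical-formula mass = 110.49 g/mol
n = 443 / 110.49 = 4.01 ≈ 4
Molecular formula = (C2H3ClO3)4 = C8H12Cl4O12

C8H12Cl4O12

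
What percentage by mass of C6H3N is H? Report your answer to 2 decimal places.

Molar mass = 6(12.01) + 3(1.008) + 1(14.01) = 89.094 g/mol
Mass of H per mole = 3 × 1.008 = 3.024 g
% H = 3.024 / 89.094 × 100 = 3.39%

3.39%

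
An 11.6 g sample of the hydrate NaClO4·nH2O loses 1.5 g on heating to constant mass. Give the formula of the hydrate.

NaClO4·H2O

Mass of anhydrous NaClO4 = 11.6 − 1.5 = 10.1 g
mol H2O = 1.5 / 18.02 = 0.08324
Molar mass of NaClO4 = 122.44 g/mol → mol NaClO4 = 10.1 / 122.44 = 0.08249
n = 0.08324 / 0.08249 = 1.01 ≈ 1 → NaClO4·H2O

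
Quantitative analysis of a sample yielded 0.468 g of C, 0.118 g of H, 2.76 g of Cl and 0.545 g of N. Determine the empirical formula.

CH3Cl2N

n(C) = 0.468/12.01 = 0.03897, n(H) = 0.118/1.008 = 0.1171, n(Cl) = 2.76/35.45 = 0.07786, n(N) = 0.545/14.01 = 0.0389
Divide by the smallest (0.0389 mol N): C 1.002, H 3.009, Cl 2.001, N 1.000
→ CH3Cl2N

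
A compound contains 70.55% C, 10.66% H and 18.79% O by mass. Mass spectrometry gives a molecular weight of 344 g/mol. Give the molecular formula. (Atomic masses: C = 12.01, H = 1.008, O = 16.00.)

Assume 100 g: 70.55 g C, 10.66 g H, 18.79 g O.
Moles — C: 70.55 / 12.01 = 5.874 mol; H: 10.66 / 1.008 = 10.58 mol; O: 18.79 / 16.00 = 1.174 mol
Ratios (÷ 1.174): C 5.002, H 9.005, O 1.000
≈ 5:9:1 → C5H9O
Empirical-formula mass = 85.12 g/mol
n = 344 / 85.12 = 4.04 ≈ 4
Molecular formula = (C5H9O)×4 = C20H36O4

C20H36O4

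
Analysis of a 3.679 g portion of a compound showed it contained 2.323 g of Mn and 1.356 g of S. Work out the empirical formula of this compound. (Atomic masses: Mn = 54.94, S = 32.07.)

MnS

Mn: 2.323 g ÷ 54.94 g/mol = 0.04228 mol
S: 1.356 g ÷ 32.07 g/mol = 0.04228 mol
Divide by the smallest (0.04228 mol Mn): Mn 1.000, S 1.000
Ratio ≈ 1:1, so the empirical formula is MnS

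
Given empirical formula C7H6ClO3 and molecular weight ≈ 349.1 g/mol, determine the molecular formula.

Empirical-formula mass = 173.57 g/mol
n = 349.1 / 173.57 = 2.01 ≈ 2
Molecular formula = (C7H6ClO3)2 = C14H12Cl2O6

C14H12Cl2O6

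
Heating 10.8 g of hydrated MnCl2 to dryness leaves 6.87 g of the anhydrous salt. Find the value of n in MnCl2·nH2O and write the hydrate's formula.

MnCl2·4H2O

Mass of water lost = 10.8 − 6.87 = 3.93 g → 3.93 / 18.02 = 0.2181 mol H2O
Molar mass of MnCl2 = 125.84 g/mol → mol MnCl2 = 6.87 / 125.84 = 0.05459
n = 0.2181 / 0.05459 = 3.99 ≈ 4 → MnCl2·4H2O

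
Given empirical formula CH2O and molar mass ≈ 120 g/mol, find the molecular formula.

Empirical-formula mass = 30.03 g/mol
n = 120 / 30.03 = 4.00 ≈ 4
Molecular formula = (CH2O)4 = C4H8O4

C4H8O4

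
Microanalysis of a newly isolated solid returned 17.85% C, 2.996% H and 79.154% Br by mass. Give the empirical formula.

C3H6Br2

Assume 100 g: 17.85 g C, 2.996 g H, 79.154 g Br.
C: 17.85 g ÷ 12.01 g/mol = 1.486 mol
H: 2.996 g ÷ 1.008 g/mol = 2.972 mol
Br: 79.154 g ÷ 79.90 g/mol = 0.9907 mol
Smallest is Br at 0.9907 mol; normalising gives C 1.500, H 3.000, Br 1.000
×2: C 3.00, H 6.00, Br 2.00 → C3H6Br2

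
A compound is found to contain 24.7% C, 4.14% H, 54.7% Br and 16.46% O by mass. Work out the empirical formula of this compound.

C6H12Br2O3

Assume 100 g: 24.7 g C, 4.14 g H, 54.7 g Br, 16.46 g O.
Moles — C: 24.7 / 12.01 = 2.057 mol; H: 4.14 / 1.008 = 4.107 mol; Br: 54.7 / 79.90 = 0.6846 mol; O: 16.46 / 16.00 = 1.029 mol
Ratios (÷ 0.6846): C 3.004, H 5.999, Br 1.000, O 1.503
×2: C 6.01, H 12.00, Br 2.00, O 3.01 → C6H12Br2O3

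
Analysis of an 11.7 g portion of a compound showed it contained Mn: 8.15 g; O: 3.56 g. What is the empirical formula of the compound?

Mn2O3

Moles — Mn: 8.15 / 54.94 = 0.1483 mol; O: 3.56 / 16.00 = 0.2225 mol
Divide by the smallest (0.1483 mol Mn): Mn 1.000, O 1.500
×2: Mn 2.00, O 3.00 → Mn2O3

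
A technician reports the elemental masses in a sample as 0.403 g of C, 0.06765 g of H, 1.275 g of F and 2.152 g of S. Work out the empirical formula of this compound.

C: 0.403 g ÷ 12.01 g/mol = 0.03356 mol
H: 0.06765 g ÷ 1.008 g/mol = 0.06711 mol
F: 1.275 g ÷ 19.00 g/mol = 0.06711 mol
S: 2.152 g ÷ 32.07 g/mol = 0.0671 mol
Divide by the smallest (0.03356 mol C): C 1.000, H 2.000, F 2.000, S 2.000
→ CH2F2S2

CH2F2S2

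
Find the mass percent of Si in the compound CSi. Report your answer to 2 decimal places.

Molar mass = 1(12.01) + 1(28.09) = 40.100 g/mol
Mass of Si per mole = 1 × 28.09 = 28.090 g
% Si = 28.090 / 40.100 × 100 = 70.05%

70.05%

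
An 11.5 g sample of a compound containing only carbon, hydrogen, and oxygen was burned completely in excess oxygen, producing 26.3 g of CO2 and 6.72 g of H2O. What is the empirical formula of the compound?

C8H10O3

mol C = 26.3 / 44.01 = 0.5976; mass C = 0.5976 × 12.01 = 7.177 g
mol H = 2 × (6.72 / 18.02) = 0.7458; mass H = 0.7458 × 1.008 = 0.7518 g
mass O = 11.5 − (7.929) = 3.571 g → mol O = 0.2232
Smallest is O at 0.2232 mol; normalising gives C 2.677, H 3.342, O 1.000
Multiply by 3: C 8.03, H 10.02, O 3.00 → C8H10O3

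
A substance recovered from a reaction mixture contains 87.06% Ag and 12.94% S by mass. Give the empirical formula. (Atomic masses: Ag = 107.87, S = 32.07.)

Ag2S

Assume 100 g: 87.06 g Ag, 12.94 g S.
Moles — Ag: 87.06 / 107.87 = 0.8071 mol; S: 12.94 / 32.07 = 0.4035 mol
Divide by the smallest (0.4035 mol S): Ag 2.000, S 1.000
→ Ag2S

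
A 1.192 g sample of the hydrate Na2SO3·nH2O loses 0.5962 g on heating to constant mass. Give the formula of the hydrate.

Mass of anhydrous Na2SO3 = 1.192 − 0.5962 = 0.5958 g
mol H2O = 0.5962 / 18.02 = 0.03309
Molar mass of Na2SO3 = 126.05 g/mol → mol Na2SO3 = 0.5958 / 126.05 = 0.004727
n = 0.03309 / 0.004727 = 7.00 ≈ 7 → Na2SO3·7H2O

Na2SO3·7H2O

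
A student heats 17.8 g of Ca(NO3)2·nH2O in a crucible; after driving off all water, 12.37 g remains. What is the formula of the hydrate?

Mass of water lost = 17.8 − 12.37 = 5.43 g → 5.43 / 18.02 = 0.3013 mol H2O
Molar mass of Ca(NO3)2 = 164.10 g/mol → mol Ca(NO3)2 = 12.37 / 164.10 = 0.07538
n = 0.3013 / 0.07538 = 4.00 ≈ 4 → Ca(NO3)2·4H2O

Ca(NO3)2·4H2O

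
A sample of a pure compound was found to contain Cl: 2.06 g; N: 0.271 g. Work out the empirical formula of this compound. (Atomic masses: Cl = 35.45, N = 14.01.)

Cl3N

Cl: 2.06 g ÷ 35.45 g/mol = 0.05811 mol
N: 0.271 g ÷ 14.01 g/mol = 0.01934 mol
Ratios (÷ 0.01934): Cl 3.004, N 1.000
→ Cl3N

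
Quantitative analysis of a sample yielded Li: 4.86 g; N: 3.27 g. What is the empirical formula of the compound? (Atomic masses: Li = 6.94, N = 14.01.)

Li3N

Li: 4.86 g ÷ 6.94 g/mol = 0.7003 mol
N: 3.27 g ÷ 14.01 g/mol = 0.2334 mol
Smallest is N at 0.2334 mol; normalising gives Li 3.000, N 1.000
≈ 3:1 → Li3N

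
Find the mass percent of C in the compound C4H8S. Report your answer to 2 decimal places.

Molar mass = 4(12.01) + 8(1.008) + 1(32.07) = 88.174 g/mol
Mass of C per mole = 4 × 12.01 = 48.040 g
% C = 48.040 / 88.174 × 100 = 54.48%

54.48%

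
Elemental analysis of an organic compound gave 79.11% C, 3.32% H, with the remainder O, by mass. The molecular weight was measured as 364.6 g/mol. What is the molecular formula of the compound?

Assume 100 g: 79.11 g C, 3.32 g H, 17.57 g O.
C: 79.11 g ÷ 12.01 g/mol = 6.587 mol
H: 3.32 g ÷ 1.008 g/mol = 3.294 mol
O: 17.57 g ÷ 16.00 g/mol = 1.098 mol
Divide by the smallest (1.098 mol O): C 5.998, H 2.999, O 1.000
→ C6H3O
Empirical-formula mass = 91.08 g/mol
n = 364.6 / 91.08 = 4.00 ≈ 4
Molecular formula = (C6H3O)×4 = C24H12O4

C24H12O4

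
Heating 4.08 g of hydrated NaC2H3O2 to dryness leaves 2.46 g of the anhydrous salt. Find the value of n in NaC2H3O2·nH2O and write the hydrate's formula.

Mass of water lost = 4.08 − 2.46 = 1.62 g → 1.62 / 18.02 = 0.0899 mol H2O
Molar mass of NaC2H3O2 = 82.03 g/mol → mol NaC2H3O2 = 2.46 / 82.03 = 0.02999
n = 0.0899 / 0.02999 = 3.00 ≈ 3 → NaC2H3O2·3H2O

NaC2H3O2·3H2O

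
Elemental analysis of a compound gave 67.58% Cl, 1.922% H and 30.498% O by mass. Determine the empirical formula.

Assume 100 g: 67.58 g Cl, 1.922 g H, 30.498 g O.
n(Cl) = 67.58/35.45 = 1.906, n(H) = 1.922/1.008 = 1.907, n(O) = 30.498/16.00 = 1.906
Ratios (÷ 1.906): Cl 1.000, H 1.000, O 1.000
Ratio ≈ 1:1:1, so the empirical formula is ClHO

ClHO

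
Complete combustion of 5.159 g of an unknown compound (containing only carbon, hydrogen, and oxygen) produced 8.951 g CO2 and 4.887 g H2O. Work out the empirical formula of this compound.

mol C = 8.951 / 44.01 = 0.2034; mass C = 0.2034 × 12.01 = 2.443 g
mol H = 2 × (4.887 / 18.02) = 0.5424; mass H = 0.5424 × 1.008 = 0.5467 g
mass O = 5.159 − (2.989) = 2.170 g → mol O = 0.1356
Divide by the smallest (0.1356 mol O): C 1.500, H 4.000, O 1.000
Scaling by 2: C 3.00, H 8.00, O 2.00 → C3H8O2

C3H8O2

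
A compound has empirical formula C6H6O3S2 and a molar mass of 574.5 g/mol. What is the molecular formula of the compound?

Empirical-formula mass = 190.25 g/mol
n = 574.5 / 190.25 = 3.02 ≈ 3
Molecular formula = (C6H6O3S2)3 = C18H18O9S6

C18H18O9S6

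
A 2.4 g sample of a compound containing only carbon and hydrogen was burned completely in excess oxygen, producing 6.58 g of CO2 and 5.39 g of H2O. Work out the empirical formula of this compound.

CH4

mol C = 6.58 / 44.01 = 0.1495; mass C = 0.1495 × 12.01 = 1.796 g
mol H = 2 × (5.39 / 18.02) = 0.5982; mass H = 0.5982 × 1.008 = 0.6030 g
Divide by the smallest (0.1495 mol C): C 1.000, H 4.001
≈ 1:4 → CH4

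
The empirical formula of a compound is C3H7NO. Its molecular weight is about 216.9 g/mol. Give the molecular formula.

Empirical-formula mass = 73.10 g/mol
n = 216.9 / 73.10 = 2.97 ≈ 3
Molecular formula = (C3H7NO)3 = C9H21N3O3

C9H21N3O3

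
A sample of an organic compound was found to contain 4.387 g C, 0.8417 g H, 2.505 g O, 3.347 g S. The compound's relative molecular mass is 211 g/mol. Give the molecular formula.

C7H16O3S2

C: 4.387 g ÷ 12.01 g/mol = 0.3653 mol
H: 0.8417 g ÷ 1.008 g/mol = 0.835 mol
O: 2.505 g ÷ 16.00 g/mol = 0.1566 mol
S: 3.347 g ÷ 32.07 g/mol = 0.1044 mol
Divide by the smallest (0.1044 mol S): C 3.500, H 8.001, O 1.500, S 1.000
×2: C 7.00, H 16.00, O 3.00, S 2.00 → C7H16O3S2
Empirical-formula mass = 212.34 g/mol
n = 211 / 212.34 = 0.99 ≈ 1
Molecular formula = empirical formula = C7H16O3S2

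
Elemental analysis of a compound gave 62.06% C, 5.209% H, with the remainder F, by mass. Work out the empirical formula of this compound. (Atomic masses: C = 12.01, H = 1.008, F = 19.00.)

Assume 100 g: 62.06 g C, 5.209 g H, 32.731 g F.
C: 62.06 g ÷ 12.01 g/mol = 5.167 mol
H: 5.209 g ÷ 1.008 g/mol = 5.168 mol
F: 32.731 g ÷ 19.00 g/mol = 1.723 mol
Divide by the smallest (1.723 mol F): C 3.000, H 3.000, F 1.000
Ratio ≈ 3:3:1, so the empirical formula is C3H3F

C3H3F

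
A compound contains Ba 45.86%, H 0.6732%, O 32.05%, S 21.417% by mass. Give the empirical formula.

Assume 100 g: 45.86 g Ba, 0.6732 g H, 32.05 g O, 21.417 g S.
n(Ba) = 45.86/137.33 = 0.3339, n(H) = 0.6732/1.008 = 0.6679, n(O) = 32.05/16.00 = 2.003, n(S) = 21.417/32.07 = 0.6678
Ratios (÷ 0.3339): Ba 1.000, H 2.000, O 5.998, S 2.000
≈ 1:2:6:2 → BaH2O6S2

BaH2O6S2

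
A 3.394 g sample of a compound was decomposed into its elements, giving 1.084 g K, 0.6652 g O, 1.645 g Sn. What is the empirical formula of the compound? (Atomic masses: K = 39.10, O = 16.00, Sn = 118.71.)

K: 1.084 g ÷ 39.10 g/mol = 0.02772 mol
O: 0.6652 g ÷ 16.00 g/mol = 0.04158 mol
Sn: 1.645 g ÷ 118.71 g/mol = 0.01386 mol
Divide by the smallest (0.01386 mol Sn): K 2.001, O 3.000, Sn 1.000
→ K2O3Sn

K2O3Sn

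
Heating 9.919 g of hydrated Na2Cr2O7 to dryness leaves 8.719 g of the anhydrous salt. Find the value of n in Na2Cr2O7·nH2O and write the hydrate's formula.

Na2Cr2O7·2H2O

Mass of water lost = 9.919 − 8.719 = 1.2 g → 1.2 / 18.02 = 0.06659 mol H2O
Molar mass of Na2Cr2O7 = 261.98 g/mol → mol Na2Cr2O7 = 8.719 / 261.98 = 0.03328
n = 0.06659 / 0.03328 = 2.00 ≈ 2 → Na2Cr2O7·2H2O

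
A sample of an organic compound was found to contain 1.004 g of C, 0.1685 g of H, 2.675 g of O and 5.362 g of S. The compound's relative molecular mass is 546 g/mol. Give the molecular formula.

C5H10O10S10

Moles — C: 1.004 / 12.01 = 0.0836 mol; H: 0.1685 / 1.008 = 0.1672 mol; O: 2.675 / 16.00 = 0.1672 mol; S: 5.362 / 32.07 = 0.1672 mol
Smallest is C at 0.0836 mol; normalising gives C 1.000, H 2.000, O 2.000, S 2.000
≈ 1:2:2:2 → CH2O2S2
Empirical-formula mass = 110.17 g/mol
n = 546 / 110.17 = 4.96 ≈ 5
Molecular formula = (CH2O2S2)×5 = C5H10O10S10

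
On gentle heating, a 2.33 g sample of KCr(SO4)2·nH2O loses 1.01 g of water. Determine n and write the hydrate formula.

Mass of anhydrous KCr(SO4)2 = 2.33 − 1.01 = 1.32 g
mol H2O = 1.01 / 18.02 = 0.05605
Molar mass of KCr(SO4)2 = 283.24 g/mol → mol KCr(SO4)2 = 1.32 / 283.24 = 0.00466
n = 0.05605 / 0.00466 = 12.03 ≈ 12 → KCr(SO4)2·12H2O

KCr(SO4)2·12H2O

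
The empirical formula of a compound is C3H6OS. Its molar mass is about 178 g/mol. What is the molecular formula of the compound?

C6H12O2S2

Empirical-formula mass = 90.15 g/mol
n = 178 / 90.15 = 1.97 ≈ 2
Molecular formula = (C3H6OS)2 = C6H12O2S2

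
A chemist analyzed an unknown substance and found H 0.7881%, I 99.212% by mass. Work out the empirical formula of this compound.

HI

Assume 100 g: 0.7881 g H, 99.212 g I.
Moles — H: 0.7881 / 1.008 = 0.7818 mol; I: 99.212 / 126.90 = 0.7818 mol
Ratios (÷ 0.7818): H 1.000, I 1.000
≈ 1:1 → HI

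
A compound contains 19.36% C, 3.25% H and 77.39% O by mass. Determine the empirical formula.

Assume 100 g: 19.36 g C, 3.25 g H, 77.39 g O.
n(C) = 19.36/12.01 = 1.612, n(H) = 3.25/1.008 = 3.224, n(O) = 77.39/16.00 = 4.837
Divide by the smallest (1.612 mol C): C 1.000, H 2.000, O 3.001
≈ 1:2:3 → CH2O3

CH2O3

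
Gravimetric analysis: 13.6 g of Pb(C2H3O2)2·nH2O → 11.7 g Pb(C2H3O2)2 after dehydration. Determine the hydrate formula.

Pb(C2H3O2)2·3H2O

Mass of water lost = 13.6 − 11.7 = 1.9 g → 1.9 / 18.02 = 0.1054 mol H2O
Molar mass of Pb(C2H3O2)2 = 325.29 g/mol → mol Pb(C2H3O2)2 = 11.7 / 325.29 = 0.03597
n = 0.1054 / 0.03597 = 2.93 ≈ 3 → Pb(C2H3O2)2·3H2O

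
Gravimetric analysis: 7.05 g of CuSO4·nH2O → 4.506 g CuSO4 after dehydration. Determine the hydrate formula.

CuSO4·5H2O

Mass of water lost = 7.05 − 4.506 = 2.544 g → 2.544 / 18.02 = 0.1412 mol H2O
Molar mass of CuSO4 = 159.62 g/mol → mol CuSO4 = 4.506 / 159.62 = 0.02823
n = 0.1412 / 0.02823 = 5.00 ≈ 5 → CuSO4·5H2O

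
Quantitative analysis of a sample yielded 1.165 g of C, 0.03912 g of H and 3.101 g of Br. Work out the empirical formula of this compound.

Moles — C: 1.165 / 12.01 = 0.097 mol; H: 0.03912 / 1.008 = 0.03881 mol; Br: 3.101 / 79.90 = 0.03881 mol
Smallest is H at 0.03881 mol; normalising gives C 2.499, H 1.000, Br 1.000
Multiply by 2: C 5.00, H 2.00, Br 2.00 → C5H2Br2

C5H2Br2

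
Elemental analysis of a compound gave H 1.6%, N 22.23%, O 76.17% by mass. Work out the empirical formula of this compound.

HNO3

Assume 100 g: 1.6 g H, 22.23 g N, 76.17 g O.
Moles — H: 1.6 / 1.008 = 1.587 mol; N: 22.23 / 14.01 = 1.587 mol; O: 76.17 / 16.00 = 4.761 mol
Ratios (÷ 1.587): H 1.000, N 1.000, O 3.000
≈ 1:1:3 → HNO3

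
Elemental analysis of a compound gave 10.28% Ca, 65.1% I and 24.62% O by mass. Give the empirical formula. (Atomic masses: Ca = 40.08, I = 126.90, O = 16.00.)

Assume 100 g: 10.28 g Ca, 65.1 g I, 24.62 g O.
Moles — Ca: 10.28 / 40.08 = 0.2565 mol; I: 65.1 / 126.90 = 0.513 mol; O: 24.62 / 16.00 = 1.539 mol
Ratios (÷ 0.2565): Ca 1.000, I 2.000, O 5.999
≈ 1:2:6 → CaI2O6

CaI2O6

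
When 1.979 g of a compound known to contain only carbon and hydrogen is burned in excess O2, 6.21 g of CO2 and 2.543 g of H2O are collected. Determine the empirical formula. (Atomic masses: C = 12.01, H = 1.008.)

CH2

mol C = 6.21 / 44.01 = 0.1411; mass C = 0.1411 × 12.01 = 1.695 g
mol H = 2 × (2.543 / 18.02) = 0.2822; mass H = 0.2822 × 1.008 = 0.2845 g
Divide by the smallest (0.1411 mol C): C 1.000, H 2.000
≈ 1:2 → CH2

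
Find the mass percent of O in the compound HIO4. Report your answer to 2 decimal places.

33.35%

Molar mass = 1(1.008) + 1(126.90) + 4(16.00) = 191.908 g/mol
Mass of O per mole = 4 × 16.00 = 64.000 g
% O = 64.000 / 191.908 × 100 = 33.35%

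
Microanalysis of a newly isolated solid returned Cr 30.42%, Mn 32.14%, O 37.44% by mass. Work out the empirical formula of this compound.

Assume 100 g: 30.42 g Cr, 32.14 g Mn, 37.44 g O.
Moles — Cr: 30.42 / 52.00 = 0.585 mol; Mn: 32.14 / 54.94 = 0.585 mol; O: 37.44 / 16.00 = 2.34 mol
Divide by the smallest (0.585 mol Cr): Cr 1.000, Mn 1.000, O 4.000
Ratio ≈ 1:1:4, so the empirical formula is CrMnO4

CrMnO4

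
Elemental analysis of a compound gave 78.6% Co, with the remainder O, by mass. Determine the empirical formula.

CoO

Assume 100 g: 78.6 g Co, 21.4 g O.
Moles — Co: 78.6 / 58.93 = 1.334 mol; O: 21.4 / 16.00 = 1.337 mol
Divide by the smallest (1.334 mol Co): Co 1.000, O 1.003
→ CoO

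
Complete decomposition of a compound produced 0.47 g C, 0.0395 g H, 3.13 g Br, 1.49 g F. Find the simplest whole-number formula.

CHBrF2

Moles — C: 0.47 / 12.01 = 0.03913 mol; H: 0.0395 / 1.008 = 0.03919 mol; Br: 3.13 / 79.90 = 0.03917 mol; F: 1.49 / 19.00 = 0.07842 mol
Smallest is C at 0.03913 mol; normalising gives C 1.000, H 1.001, Br 1.001, F 2.004
→ CHBrF2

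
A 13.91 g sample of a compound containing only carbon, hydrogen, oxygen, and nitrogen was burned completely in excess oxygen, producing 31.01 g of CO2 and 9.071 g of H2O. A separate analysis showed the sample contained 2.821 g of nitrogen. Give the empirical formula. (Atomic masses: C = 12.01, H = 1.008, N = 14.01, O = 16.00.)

mol C = 31.01 / 44.01 = 0.7046; mass C = 0.7046 × 12.01 = 8.462 g
mol H = 2 × (9.071 / 18.02) = 1.007; mass H = 1.007 × 1.008 = 1.015 g
mol N = 2.821 / 14.01 = 0.2014
mass O = 13.91 − (12.30) = 1.612 g → mol O = 0.1007
Ratios (÷ 0.1007): C 6.995, H 9.994, N 1.999, O 1.000
≈ 7:10:2:1 → C7H10N2O

C7H10N2O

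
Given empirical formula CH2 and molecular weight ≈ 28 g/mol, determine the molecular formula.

C2H4

Empirical-formula mass = 14.03 g/mol
n = 28 / 14.03 = 2.00 ≈ 2
Molecular formula = (CH2)2 = C2H4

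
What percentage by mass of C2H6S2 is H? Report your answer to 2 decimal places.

6.42%

Molar mass = 2(12.01) + 6(1.008) + 2(32.07) = 94.208 g/mol
Mass of H per mole = 6 × 1.008 = 6.048 g
% H = 6.048 / 94.208 × 100 = 6.42%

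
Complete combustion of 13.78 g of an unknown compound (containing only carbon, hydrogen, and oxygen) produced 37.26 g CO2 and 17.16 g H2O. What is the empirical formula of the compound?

mol C = 37.26 / 44.01 = 0.8466; mass C = 0.8466 × 12.01 = 10.17 g
mol H = 2 × (17.16 / 18.02) = 1.905; mass H = 1.905 × 1.008 = 1.920 g
mass O = 13.78 − (12.09) = 1.692 g → mol O = 0.1058
Ratios (÷ 0.1058): C 8.005, H 18.007, O 1.000
Ratio ≈ 8:18:1, so the empirical formula is C8H18O

C8H18O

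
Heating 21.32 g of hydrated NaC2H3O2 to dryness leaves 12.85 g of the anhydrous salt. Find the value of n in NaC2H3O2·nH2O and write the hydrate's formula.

NaC2H3O2·3H2O

Mass of water lost = 21.32 − 12.85 = 8.47 g → 8.47 / 18.02 = 0.47 mol H2O
Molar mass of NaC2H3O2 = 82.03 g/mol → mol NaC2H3O2 = 12.85 / 82.03 = 0.1566
n = 0.47 / 0.1566 = 3.00 ≈ 3 → NaC2H3O2·3H2O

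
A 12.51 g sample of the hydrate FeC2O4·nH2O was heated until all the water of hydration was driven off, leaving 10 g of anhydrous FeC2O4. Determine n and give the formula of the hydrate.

FeC2O4·2H2O

Mass of water lost = 12.51 − 10 = 2.51 g → 2.51 / 18.02 = 0.1393 mol H2O
Molar mass of FeC2O4 = 143.87 g/mol → mol FeC2O4 = 10 / 143.87 = 0.06951
n = 0.1393 / 0.06951 = 2.00 ≈ 2 → FeC2O4·2H2O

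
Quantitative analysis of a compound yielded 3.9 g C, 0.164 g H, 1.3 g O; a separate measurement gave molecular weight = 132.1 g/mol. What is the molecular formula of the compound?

C: 3.9 g ÷ 12.01 g/mol = 0.3247 mol
H: 0.164 g ÷ 1.008 g/mol = 0.1627 mol
O: 1.3 g ÷ 16.00 g/mol = 0.08125 mol
Ratios (÷ 0.08125): C 3.997, H 2.002, O 1.000
Ratio ≈ 4:2:1, so the empirical formula is C4H2O
Empirical-formula mass = 66.06 g/mol
n = 132.1 / 66.06 = 2.00 ≈ 2
Molecular formula = (C4H2O)×2 = C8H4O2

C8H4O2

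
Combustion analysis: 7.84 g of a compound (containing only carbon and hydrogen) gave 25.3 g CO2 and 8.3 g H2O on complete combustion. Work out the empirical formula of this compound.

C5H8

mol C = 25.3 / 44.01 = 0.5749; mass C = 0.5749 × 12.01 = 6.904 g
mol H = 2 × (8.3 / 18.02) = 0.9212; mass H = 0.9212 × 1.008 = 0.9286 g
Smallest is C at 0.5749 mol; normalising gives C 1.000, H 1.602
Multiply by 5: C 5.00, H 8.01 → C5H8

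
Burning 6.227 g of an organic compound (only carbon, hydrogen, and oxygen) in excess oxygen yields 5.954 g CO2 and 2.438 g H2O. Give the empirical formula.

mol C = 5.954 / 44.01 = 0.1353; mass C = 0.1353 × 12.01 = 1.625 g
mol H = 2 × (2.438 / 18.02) = 0.2706; mass H = 0.2706 × 1.008 = 0.2728 g
mass O = 6.227 − (1.898) = 4.329 g → mol O = 0.2706
Ratios (÷ 0.1353): C 1.000, H 2.000, O 2.000
→ CH2O2

CH2O2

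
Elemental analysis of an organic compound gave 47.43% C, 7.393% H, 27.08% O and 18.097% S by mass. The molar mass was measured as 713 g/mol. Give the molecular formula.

Assume 100 g: 47.43 g C, 7.393 g H, 27.08 g O, 18.097 g S.
C: 47.43 g ÷ 12.01 g/mol = 3.949 mol
H: 7.393 g ÷ 1.008 g/mol = 7.334 mol
O: 27.08 g ÷ 16.00 g/mol = 1.692 mol
S: 18.097 g ÷ 32.07 g/mol = 0.5643 mol
Divide by the smallest (0.5643 mol S): C 6.998, H 12.997, O 2.999, S 1.000
≈ 7:13:3:1 → C7H13O3S
Empirical-formula mass = 177.24 g/mol
n = 713 / 177.24 = 4.02 ≈ 4
Molecular formula = (C7H13O3S)×4 = C28H52O12S4

C28H52O12S4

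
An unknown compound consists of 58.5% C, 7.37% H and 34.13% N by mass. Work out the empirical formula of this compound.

C2H3N

Assume 100 g: 58.5 g C, 7.37 g H, 34.13 g N.
C: 58.5 g ÷ 12.01 g/mol = 4.871 mol
H: 7.37 g ÷ 1.008 g/mol = 7.312 mol
N: 34.13 g ÷ 14.01 g/mol = 2.436 mol
Divide by the smallest (2.436 mol N): C 1.999, H 3.001, N 1.000
≈ 2:3:1 → C2H3N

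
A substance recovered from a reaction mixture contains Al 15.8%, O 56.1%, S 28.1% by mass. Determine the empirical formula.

Al2O12S3

Assume 100 g: 15.8 g Al, 56.1 g O, 28.1 g S.
Al: 15.8 g ÷ 26.98 g/mol = 0.5856 mol
O: 56.1 g ÷ 16.00 g/mol = 3.506 mol
S: 28.1 g ÷ 32.07 g/mol = 0.8762 mol
Divide by the smallest (0.5856 mol Al): Al 1.000, O 5.987, S 1.496
×2: Al 2.00, O 11.97, S 2.99 → Al2O12S3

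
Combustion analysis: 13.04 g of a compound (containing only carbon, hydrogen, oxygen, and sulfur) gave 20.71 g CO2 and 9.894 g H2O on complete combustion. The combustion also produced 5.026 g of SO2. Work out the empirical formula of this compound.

C6H14O3S

mol C = 20.71 / 44.01 = 0.4706; mass C = 0.4706 × 12.01 = 5.652 g
mol H = 2 × (9.894 / 18.02) = 1.098; mass H = 1.098 × 1.008 = 1.107 g
mol S = 5.026 / 64.07 = 0.07845; mass S = 2.516 g
mass O = 13.04 − (9.274) = 3.766 g → mol O = 0.2354
Divide by the smallest (0.07845 mol S): C 5.999, H 13.998, O 3.000, S 1.000
Ratio ≈ 6:14:3:1, so the empirical formula is C6H14O3S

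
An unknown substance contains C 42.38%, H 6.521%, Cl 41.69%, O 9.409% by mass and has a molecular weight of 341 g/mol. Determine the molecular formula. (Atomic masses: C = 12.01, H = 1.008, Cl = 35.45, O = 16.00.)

C12H22Cl4O2

Assume 100 g: 42.38 g C, 6.521 g H, 41.69 g Cl, 9.409 g O.
Moles — C: 42.38 / 12.01 = 3.529 mol; H: 6.521 / 1.008 = 6.469 mol; Cl: 41.69 / 35.45 = 1.176 mol; O: 9.409 / 16.00 = 0.5881 mol
Divide by the smallest (0.5881 mol O): C 6.001, H 11.001, Cl 2.000, O 1.000
→ C6H11Cl2O
Empirical-formula mass = 170.05 g/mol
n = 341 / 170.05 = 2.01 ≈ 2
Molecular formula = (C6H11Cl2O)×2 = C12H22Cl4O2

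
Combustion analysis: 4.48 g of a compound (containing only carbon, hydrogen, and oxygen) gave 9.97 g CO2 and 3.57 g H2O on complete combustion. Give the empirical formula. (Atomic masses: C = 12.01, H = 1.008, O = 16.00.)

mol C = 9.97 / 44.01 = 0.2265; mass C = 0.2265 × 12.01 = 2.721 g
mol H = 2 × (3.57 / 18.02) = 0.3962; mass H = 0.3962 × 1.008 = 0.3994 g
mass O = 4.48 − (3.120) = 1.360 g → mol O = 0.08499
Smallest is O at 0.08499 mol; normalising gives C 2.665, H 4.662, O 1.000
Scaling by 3: C 8.00, H 13.99, O 3.00 → C8H14O3

C8H14O3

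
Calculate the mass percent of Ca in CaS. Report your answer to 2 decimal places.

Molar mass = 1(40.08) + 1(32.07) = 72.150 g/mol
Mass of Ca per mole = 1 × 40.08 = 40.080 g
% Ca = 40.080 / 72.150 × 100 = 55.55%

55.55%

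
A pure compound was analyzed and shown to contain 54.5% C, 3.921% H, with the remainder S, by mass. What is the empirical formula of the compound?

Assume 100 g: 54.5 g C, 3.921 g H, 41.579 g S.
C: 54.5 g ÷ 12.01 g/mol = 4.538 mol
H: 3.921 g ÷ 1.008 g/mol = 3.89 mol
S: 41.579 g ÷ 32.07 g/mol = 1.297 mol
Ratios (÷ 1.297): C 3.500, H 3.000, S 1.000
Multiply by 2: C 7.00, H 6.00, S 2.00 → C7H6S2

C7H6S2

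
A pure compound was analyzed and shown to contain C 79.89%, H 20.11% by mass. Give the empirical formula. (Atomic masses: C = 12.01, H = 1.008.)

CH3

Assume 100 g: 79.89 g C, 20.11 g H.
n(C) = 79.89/12.01 = 6.652, n(H) = 20.11/1.008 = 19.95
Divide by the smallest (6.652 mol C): C 1.000, H 2.999
Ratio ≈ 1:3, so the empirical formula is CH3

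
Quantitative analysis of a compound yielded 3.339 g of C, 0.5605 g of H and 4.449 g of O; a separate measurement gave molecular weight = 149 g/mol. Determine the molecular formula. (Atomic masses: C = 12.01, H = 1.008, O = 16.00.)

C: 3.339 g ÷ 12.01 g/mol = 0.278 mol
H: 0.5605 g ÷ 1.008 g/mol = 0.5561 mol
O: 4.449 g ÷ 16.00 g/mol = 0.2781 mol
Divide by the smallest (0.278 mol C): C 1.000, H 2.000, O 1.000
≈ 1:2:1 → CH2O
Empirical-formula mass = 30.03 g/mol
n = 149 / 30.03 = 4.96 ≈ 5
Molecular formula = (CH2O)×5 = C5H10O5

C5H10O5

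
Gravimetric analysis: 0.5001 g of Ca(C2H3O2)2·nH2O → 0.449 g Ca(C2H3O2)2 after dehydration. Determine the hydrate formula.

Ca(C2H3O2)2·H2O

Mass of water lost = 0.5001 − 0.449 = 0.0511 g → 0.0511 / 18.02 = 0.002836 mol H2O
Molar mass of Ca(C2H3O2)2 = 158.17 g/mol → mol Ca(C2H3O2)2 = 0.449 / 158.17 = 0.002839
n = 0.002836 / 0.002839 = 1.00 ≈ 1 → Ca(C2H3O2)2·H2O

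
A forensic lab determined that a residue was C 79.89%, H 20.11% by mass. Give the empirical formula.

Assume 100 g: 79.89 g C, 20.11 g H.
n(C) = 79.89/12.01 = 6.652, n(H) = 20.11/1.008 = 19.95
Smallest is C at 6.652 mol; normalising gives C 1.000, H 2.999
Ratio ≈ 1:3, so the empirical formula is CH3

CH3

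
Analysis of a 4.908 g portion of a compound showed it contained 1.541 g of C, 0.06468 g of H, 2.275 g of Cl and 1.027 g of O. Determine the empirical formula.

Moles — C: 1.541 / 12.01 = 0.1283 mol; H: 0.06468 / 1.008 = 0.06417 mol; Cl: 2.275 / 35.45 = 0.06417 mol; O: 1.027 / 16.00 = 0.06419 mol
Smallest is H at 0.06417 mol; normalising gives C 2.000, H 1.000, Cl 1.000, O 1.000
≈ 2:1:1:1 → C2HClO

C2HClO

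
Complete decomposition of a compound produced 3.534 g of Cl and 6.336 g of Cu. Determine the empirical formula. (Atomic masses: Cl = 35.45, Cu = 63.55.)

ClCu

Moles — Cl: 3.534 / 35.45 = 0.09969 mol; Cu: 6.336 / 63.55 = 0.0997 mol
Ratios (÷ 0.09969): Cl 1.000, Cu 1.000
→ ClCu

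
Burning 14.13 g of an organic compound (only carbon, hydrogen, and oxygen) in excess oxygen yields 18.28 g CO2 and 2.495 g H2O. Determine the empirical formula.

mol C = 18.28 / 44.01 = 0.4154; mass C = 0.4154 × 12.01 = 4.988 g
mol H = 2 × (2.495 / 18.02) = 0.2769; mass H = 0.2769 × 1.008 = 0.2791 g
mass O = 14.13 − (5.268) = 8.862 g → mol O = 0.5539
Ratios (÷ 0.2769): C 1.500, H 1.000, O 2.000
×2: C 3.00, H 2.00, O 4.00 → C3H2O4

C3H2O4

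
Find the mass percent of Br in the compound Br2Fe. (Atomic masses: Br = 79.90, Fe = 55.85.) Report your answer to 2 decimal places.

74.10%

Molar mass = 2(79.90) + 1(55.85) = 215.650 g/mol
Mass of Br per mole = 2 × 79.90 = 159.800 g
% Br = 159.800 / 215.650 × 100 = 74.10%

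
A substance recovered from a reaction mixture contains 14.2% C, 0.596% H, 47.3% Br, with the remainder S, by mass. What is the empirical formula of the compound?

C2HBrS2

Assume 100 g: 14.2 g C, 0.596 g H, 47.3 g Br, 37.9 g S.
Moles — C: 14.2 / 12.01 = 1.182 mol; H: 0.596 / 1.008 = 0.5913 mol; Br: 47.3 / 79.90 = 0.592 mol; S: 37.9 / 32.07 = 1.182 mol
Divide by the smallest (0.5913 mol H): C 2.000, H 1.000, Br 1.001, S 1.999
→ C2HBrS2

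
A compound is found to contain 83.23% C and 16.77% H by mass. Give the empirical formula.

C5H12

Assume 100 g: 83.23 g C, 16.77 g H.
C: 83.23 g ÷ 12.01 g/mol = 6.93 mol
H: 16.77 g ÷ 1.008 g/mol = 16.64 mol
Ratios (÷ 6.93): C 1.000, H 2.401
Scaling by 5: C 5.00, H 12.00 → C5H12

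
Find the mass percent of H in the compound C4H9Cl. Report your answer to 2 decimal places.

9.80%

Molar mass = 4(12.01) + 9(1.008) + 1(35.45) = 92.562 g/mol
Mass of H per mole = 9 × 1.008 = 9.072 g
% H = 9.072 / 92.562 × 100 = 9.80%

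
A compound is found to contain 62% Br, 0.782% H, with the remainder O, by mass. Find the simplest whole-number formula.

Assume 100 g: 62 g Br, 0.782 g H, 37.22 g O.
n(Br) = 62/79.90 = 0.776, n(H) = 0.782/1.008 = 0.7758, n(O) = 37.22/16.00 = 2.326
Smallest is H at 0.7758 mol; normalising gives Br 1.000, H 1.000, O 2.999
≈ 1:1:3 → BrHO3

BrHO3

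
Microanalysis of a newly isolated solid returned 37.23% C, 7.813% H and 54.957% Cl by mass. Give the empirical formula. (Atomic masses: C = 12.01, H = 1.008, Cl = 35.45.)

C2H5Cl

Assume 100 g: 37.23 g C, 7.813 g H, 54.957 g Cl.
C: 37.23 g ÷ 12.01 g/mol = 3.1 mol
H: 7.813 g ÷ 1.008 g/mol = 7.751 mol
Cl: 54.957 g ÷ 35.45 g/mol = 1.55 mol
Smallest is Cl at 1.55 mol; normalising gives C 2.000, H 5.000, Cl 1.000
≈ 2:5:1 → C2H5Cl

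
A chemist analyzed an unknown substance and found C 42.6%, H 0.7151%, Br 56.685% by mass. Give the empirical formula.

C5HBr

Assume 100 g: 42.6 g C, 0.7151 g H, 56.685 g Br.
n(C) = 42.6/12.01 = 3.547, n(H) = 0.7151/1.008 = 0.7094, n(Br) = 56.685/79.90 = 0.7094
Divide by the smallest (0.7094 mol H): C 5.000, H 1.000, Br 1.000
≈ 5:1:1 → C5HBr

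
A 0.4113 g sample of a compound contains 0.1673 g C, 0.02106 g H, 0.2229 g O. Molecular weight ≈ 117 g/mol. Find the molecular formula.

n(C) = 0.1673/12.01 = 0.01393, n(H) = 0.02106/1.008 = 0.02089, n(O) = 0.2229/16.00 = 0.01393
Divide by the smallest (0.01393 mol C): C 1.000, H 1.500, O 1.000
×2: C 2.00, H 3.00, O 2.00 → C2H3O2
Empirical-formula mass = 59.04 g/mol
n = 117 / 59.04 = 1.98 ≈ 2
Molecular formula = (C2H3O2)×2 = C4H6O4

C4H6O4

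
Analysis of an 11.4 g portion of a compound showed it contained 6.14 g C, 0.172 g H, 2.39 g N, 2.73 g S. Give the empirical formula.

Moles — C: 6.14 / 12.01 = 0.5112 mol; H: 0.172 / 1.008 = 0.1706 mol; N: 2.39 / 14.01 = 0.1706 mol; S: 2.73 / 32.07 = 0.08513 mol
Ratios (÷ 0.08513): C 6.006, H 2.004, N 2.004, S 1.000
≈ 6:2:2:1 → C6H2N2S

C6H2N2S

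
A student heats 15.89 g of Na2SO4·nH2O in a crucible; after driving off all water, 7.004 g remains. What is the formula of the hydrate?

Na2SO4·10H2O

Mass of water lost = 15.89 − 7.004 = 8.886 g → 8.886 / 18.02 = 0.4931 mol H2O
Molar mass of Na2SO4 = 142.05 g/mol → mol Na2SO4 = 7.004 / 142.05 = 0.04931
n = 0.4931 / 0.04931 = 10.00 ≈ 10 → Na2SO4·10H2O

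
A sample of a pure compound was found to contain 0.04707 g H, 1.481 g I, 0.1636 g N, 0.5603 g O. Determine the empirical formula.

Moles — H: 0.04707 / 1.008 = 0.0467 mol; I: 1.481 / 126.90 = 0.01167 mol; N: 0.1636 / 14.01 = 0.01168 mol; O: 0.5603 / 16.00 = 0.03502 mol
Ratios (÷ 0.01167): H 4.001, I 1.000, N 1.001, O 3.001
Ratio ≈ 4:1:1:3, so the empirical formula is H4INO3

H4INO3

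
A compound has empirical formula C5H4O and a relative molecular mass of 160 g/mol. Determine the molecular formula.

Empirical-formula mass = 80.08 g/mol
n = 160 / 80.08 = 2.00 ≈ 2
Molecular formula = (C5H4O)2 = C10H8O2

C10H8O2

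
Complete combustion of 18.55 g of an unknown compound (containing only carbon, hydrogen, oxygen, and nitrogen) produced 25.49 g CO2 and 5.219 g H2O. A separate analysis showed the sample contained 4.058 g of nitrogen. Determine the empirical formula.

mol C = 25.49 / 44.01 = 0.5792; mass C = 0.5792 × 12.01 = 6.956 g
mol H = 2 × (5.219 / 18.02) = 0.5792; mass H = 0.5792 × 1.008 = 0.5839 g
mol N = 4.058 / 14.01 = 0.2897
mass O = 18.55 − (11.60) = 6.952 g → mol O = 0.4345
Divide by the smallest (0.2897 mol N): C 2.000, H 2.000, N 1.000, O 1.500
×2: C 4.00, H 4.00, N 2.00, O 3.00 → C4H4N2O3

C4H4N2O3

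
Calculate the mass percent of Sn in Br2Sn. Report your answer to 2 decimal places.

Molar mass = 2(79.90) + 1(118.71) = 278.510 g/mol
Mass of Sn per mole = 1 × 118.71 = 118.710 g
% Sn = 118.710 / 278.510 × 100 = 42.62%

42.62%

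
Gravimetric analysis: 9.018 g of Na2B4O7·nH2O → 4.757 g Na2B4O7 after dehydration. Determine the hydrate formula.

Na2B4O7·10H2O

Mass of water lost = 9.018 − 4.757 = 4.261 g → 4.261 / 18.02 = 0.2365 mol H2O
Molar mass of Na2B4O7 = 201.22 g/mol → mol Na2B4O7 = 4.757 / 201.22 = 0.02364
n = 0.2365 / 0.02364 = 10.00 ≈ 10 → Na2B4O7·10H2O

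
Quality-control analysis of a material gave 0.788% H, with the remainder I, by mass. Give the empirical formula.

Assume 100 g: 0.788 g H, 99.21 g I.
n(H) = 0.788/1.008 = 0.7817, n(I) = 99.21/126.90 = 0.7818
Smallest is H at 0.7817 mol; normalising gives H 1.000, I 1.000
Ratio ≈ 1:1, so the empirical formula is HI

HI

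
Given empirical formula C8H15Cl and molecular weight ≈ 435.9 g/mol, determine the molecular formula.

C24H45Cl3

Empirical-formula mass = 146.65 g/mol
n = 435.9 / 146.65 = 2.97 ≈ 3
Molecular formula = (C8H15Cl)3 = C24H45Cl3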